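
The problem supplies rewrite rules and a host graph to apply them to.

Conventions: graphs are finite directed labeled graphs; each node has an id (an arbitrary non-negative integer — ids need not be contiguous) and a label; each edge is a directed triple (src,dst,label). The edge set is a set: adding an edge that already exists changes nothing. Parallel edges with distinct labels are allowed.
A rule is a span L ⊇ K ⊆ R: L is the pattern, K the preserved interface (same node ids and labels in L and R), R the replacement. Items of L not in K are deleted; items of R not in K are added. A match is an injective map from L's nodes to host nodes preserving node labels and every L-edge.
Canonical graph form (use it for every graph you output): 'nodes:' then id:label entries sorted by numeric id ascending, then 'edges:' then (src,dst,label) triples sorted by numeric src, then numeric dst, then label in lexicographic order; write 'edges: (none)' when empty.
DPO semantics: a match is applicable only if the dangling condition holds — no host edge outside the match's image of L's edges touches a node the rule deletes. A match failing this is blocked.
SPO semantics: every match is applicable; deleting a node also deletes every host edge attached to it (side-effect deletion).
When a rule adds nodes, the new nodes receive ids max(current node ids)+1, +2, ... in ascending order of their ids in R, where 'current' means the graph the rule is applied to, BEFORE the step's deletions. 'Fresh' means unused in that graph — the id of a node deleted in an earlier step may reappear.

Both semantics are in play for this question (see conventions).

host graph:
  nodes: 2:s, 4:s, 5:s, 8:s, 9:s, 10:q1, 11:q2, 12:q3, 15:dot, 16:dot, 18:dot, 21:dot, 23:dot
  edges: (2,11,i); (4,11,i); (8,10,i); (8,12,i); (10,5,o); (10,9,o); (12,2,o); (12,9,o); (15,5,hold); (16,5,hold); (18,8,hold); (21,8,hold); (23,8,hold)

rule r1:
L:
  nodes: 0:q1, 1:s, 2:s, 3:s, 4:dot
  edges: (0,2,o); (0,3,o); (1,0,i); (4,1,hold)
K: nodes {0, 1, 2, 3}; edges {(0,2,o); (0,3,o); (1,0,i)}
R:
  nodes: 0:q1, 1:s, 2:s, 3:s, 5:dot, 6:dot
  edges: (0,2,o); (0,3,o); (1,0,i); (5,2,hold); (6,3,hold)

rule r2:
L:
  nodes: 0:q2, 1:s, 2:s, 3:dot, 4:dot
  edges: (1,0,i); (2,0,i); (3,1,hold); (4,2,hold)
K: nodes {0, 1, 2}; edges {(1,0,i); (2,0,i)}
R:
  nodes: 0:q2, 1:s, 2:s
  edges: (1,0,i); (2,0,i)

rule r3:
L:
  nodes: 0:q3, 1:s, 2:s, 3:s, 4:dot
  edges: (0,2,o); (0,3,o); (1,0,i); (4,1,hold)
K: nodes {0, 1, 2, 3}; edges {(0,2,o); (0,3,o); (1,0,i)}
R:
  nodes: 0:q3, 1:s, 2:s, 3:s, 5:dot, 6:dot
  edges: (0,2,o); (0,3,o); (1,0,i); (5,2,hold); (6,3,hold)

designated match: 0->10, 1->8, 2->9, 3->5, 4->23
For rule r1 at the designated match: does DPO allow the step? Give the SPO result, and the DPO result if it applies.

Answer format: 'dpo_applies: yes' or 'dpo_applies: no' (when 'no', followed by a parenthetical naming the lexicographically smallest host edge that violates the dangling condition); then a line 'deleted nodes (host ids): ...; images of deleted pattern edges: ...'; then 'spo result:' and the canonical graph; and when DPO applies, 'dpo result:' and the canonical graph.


dpo_applies: yes
deleted nodes (host ids): 23; images of deleted pattern edges: (23,8,hold)
spo result:
nodes: 2:s, 4:s, 5:s, 8:s, 9:s, 10:q1, 11:q2, 12:q3, 15:dot, 16:dot, 18:dot, 21:dot, 24:dot, 25:dot
edges: (2,11,i); (4,11,i); (8,10,i); (8,12,i); (10,5,o); (10,9,o); (12,2,o); (12,9,o); (15,5,hold); (16,5,hold); (18,8,hold); (21,8,hold); (24,9,hold); (25,5,hold)
dpo result:
nodes: 2:s, 4:s, 5:s, 8:s, 9:s, 10:q1, 11:q2, 12:q3, 15:dot, 16:dot, 18:dot, 21:dot, 24:dot, 25:dot
edges: (2,11,i); (4,11,i); (8,10,i); (8,12,i); (10,5,o); (10,9,o); (12,2,o); (12,9,o); (15,5,hold); (16,5,hold); (18,8,hold); (21,8,hold); (24,9,hold); (25,5,hold)


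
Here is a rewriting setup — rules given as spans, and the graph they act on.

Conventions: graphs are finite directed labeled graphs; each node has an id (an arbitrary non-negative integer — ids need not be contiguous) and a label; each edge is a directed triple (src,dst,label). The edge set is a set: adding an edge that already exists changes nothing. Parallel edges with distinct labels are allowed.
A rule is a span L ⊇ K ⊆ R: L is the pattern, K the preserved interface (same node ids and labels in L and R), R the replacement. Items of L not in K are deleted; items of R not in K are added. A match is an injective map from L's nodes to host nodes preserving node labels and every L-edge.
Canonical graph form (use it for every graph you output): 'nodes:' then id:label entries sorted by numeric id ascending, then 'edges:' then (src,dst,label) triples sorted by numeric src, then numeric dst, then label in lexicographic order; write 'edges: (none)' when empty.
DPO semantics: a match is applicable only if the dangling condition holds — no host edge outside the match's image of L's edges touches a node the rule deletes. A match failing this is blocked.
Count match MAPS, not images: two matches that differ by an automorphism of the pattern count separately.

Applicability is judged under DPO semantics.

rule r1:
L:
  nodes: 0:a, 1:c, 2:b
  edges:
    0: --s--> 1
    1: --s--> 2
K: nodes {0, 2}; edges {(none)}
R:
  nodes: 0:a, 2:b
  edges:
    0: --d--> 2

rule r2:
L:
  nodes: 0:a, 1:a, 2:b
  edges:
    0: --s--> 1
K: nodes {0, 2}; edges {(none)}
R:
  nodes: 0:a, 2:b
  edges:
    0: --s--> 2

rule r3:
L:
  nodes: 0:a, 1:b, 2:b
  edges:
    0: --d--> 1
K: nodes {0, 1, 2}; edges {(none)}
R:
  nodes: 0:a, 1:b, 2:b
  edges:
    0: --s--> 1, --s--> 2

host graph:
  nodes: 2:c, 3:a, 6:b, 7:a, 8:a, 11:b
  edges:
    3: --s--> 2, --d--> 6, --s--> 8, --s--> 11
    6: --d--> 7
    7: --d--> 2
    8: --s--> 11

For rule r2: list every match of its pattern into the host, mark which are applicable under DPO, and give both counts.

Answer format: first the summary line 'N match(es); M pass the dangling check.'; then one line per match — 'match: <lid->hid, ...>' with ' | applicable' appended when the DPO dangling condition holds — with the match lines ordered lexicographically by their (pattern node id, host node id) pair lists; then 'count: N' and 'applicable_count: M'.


2 match(es); 0 pass the dangling check.
match: 0->3, 1->8, 2->6
match: 0->3, 1->8, 2->11
count: 2
applicable_count: 0


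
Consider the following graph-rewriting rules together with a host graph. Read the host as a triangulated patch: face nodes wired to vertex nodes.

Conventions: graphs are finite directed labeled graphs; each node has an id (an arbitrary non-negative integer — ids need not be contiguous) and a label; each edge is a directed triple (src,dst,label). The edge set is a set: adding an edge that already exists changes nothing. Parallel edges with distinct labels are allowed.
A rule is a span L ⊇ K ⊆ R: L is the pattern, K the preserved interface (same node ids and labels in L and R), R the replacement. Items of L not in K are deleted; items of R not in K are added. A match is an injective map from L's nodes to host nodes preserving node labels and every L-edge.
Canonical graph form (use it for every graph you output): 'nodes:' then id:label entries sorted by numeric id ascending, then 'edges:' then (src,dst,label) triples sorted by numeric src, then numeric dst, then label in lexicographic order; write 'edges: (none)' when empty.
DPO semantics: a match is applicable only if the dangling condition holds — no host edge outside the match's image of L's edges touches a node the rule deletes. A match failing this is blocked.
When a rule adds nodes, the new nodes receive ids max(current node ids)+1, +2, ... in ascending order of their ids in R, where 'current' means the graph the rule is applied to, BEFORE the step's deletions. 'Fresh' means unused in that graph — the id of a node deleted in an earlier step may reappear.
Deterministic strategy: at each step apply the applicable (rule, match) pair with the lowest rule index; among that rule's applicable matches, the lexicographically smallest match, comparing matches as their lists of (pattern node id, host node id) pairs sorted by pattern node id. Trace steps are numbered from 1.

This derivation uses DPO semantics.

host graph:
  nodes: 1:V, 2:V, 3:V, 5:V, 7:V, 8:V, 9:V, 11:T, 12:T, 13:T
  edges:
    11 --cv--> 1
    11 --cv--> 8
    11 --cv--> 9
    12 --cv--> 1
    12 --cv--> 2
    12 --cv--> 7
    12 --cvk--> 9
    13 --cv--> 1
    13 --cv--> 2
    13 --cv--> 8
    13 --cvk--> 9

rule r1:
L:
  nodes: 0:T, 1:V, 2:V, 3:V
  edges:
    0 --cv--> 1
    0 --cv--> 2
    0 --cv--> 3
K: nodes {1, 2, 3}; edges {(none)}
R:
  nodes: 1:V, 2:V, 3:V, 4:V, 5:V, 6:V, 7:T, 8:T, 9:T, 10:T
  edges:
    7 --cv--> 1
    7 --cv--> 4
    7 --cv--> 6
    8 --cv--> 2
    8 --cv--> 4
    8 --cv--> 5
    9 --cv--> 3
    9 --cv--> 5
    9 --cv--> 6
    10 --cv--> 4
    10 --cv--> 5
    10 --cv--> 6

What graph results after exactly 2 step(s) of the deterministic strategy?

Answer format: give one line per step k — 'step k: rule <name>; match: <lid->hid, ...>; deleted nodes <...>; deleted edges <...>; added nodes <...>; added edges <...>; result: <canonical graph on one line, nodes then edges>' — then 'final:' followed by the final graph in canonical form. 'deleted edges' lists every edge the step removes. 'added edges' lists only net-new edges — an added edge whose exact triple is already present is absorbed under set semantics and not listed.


step 1: rule r1; match: 0->11, 1->1, 2->8, 3->9; deleted nodes 11; deleted edges (11,1,cv); (11,8,cv); (11,9,cv); added nodes 14, 15, 16, 17, 18, 19, 20; added edges (17,1,cv); (17,14,cv); (17,16,cv); (18,8,cv); (18,14,cv); (18,15,cv); (19,9,cv); (19,15,cv); (19,16,cv); (20,14,cv); (20,15,cv); (20,16,cv); result: nodes: 1:V, 2:V, 3:V, 5:V, 7:V, 8:V, 9:V, 12:T, 13:T, 14:V, 15:V, 16:V, 17:T, 18:T, 19:T, 20:T edges: (12,1,cv); (12,2,cv); (12,7,cv); (12,9,cvk); (13,1,cv); (13,2,cv); (13,8,cv); (13,9,cvk); (17,1,cv); (17,14,cv); (17,16,cv); (18,8,cv); (18,14,cv); (18,15,cv); (19,9,cv); (19,15,cv); (19,16,cv); (20,14,cv); (20,15,cv); (20,16,cv)
step 2: rule r1; match: 0->17, 1->1, 2->14, 3->16; deleted nodes 17; deleted edges (17,1,cv); (17,14,cv); (17,16,cv); added nodes 21, 22, 23, 24, 25, 26, 27; added edges (24,1,cv); (24,21,cv); (24,23,cv); (25,14,cv); (25,21,cv); (25,22,cv); (26,16,cv); (26,22,cv); (26,23,cv); (27,21,cv); (27,22,cv); (27,23,cv); result: nodes: 1:V, 2:V, 3:V, 5:V, 7:V, 8:V, 9:V, 12:T, 13:T, 14:V, 15:V, 16:V, 18:T, 19:T, 20:T, 21:V, 22:V, 23:V, 24:T, 25:T, 26:T, 27:T edges: (12,1,cv); (12,2,cv); (12,7,cv); (12,9,cvk); (13,1,cv); (13,2,cv); (13,8,cv); (13,9,cvk); (18,8,cv); (18,14,cv); (18,15,cv); (19,9,cv); (19,15,cv); (19,16,cv); (20,14,cv); (20,15,cv); (20,16,cv); (24,1,cv); (24,21,cv); (24,23,cv); (25,14,cv); (25,21,cv); (25,22,cv); (26,16,cv); (26,22,cv); (26,23,cv); (27,21,cv); (27,22,cv); (27,23,cv)
final:
nodes: 1:V, 2:V, 3:V, 5:V, 7:V, 8:V, 9:V, 12:T, 13:T, 14:V, 15:V, 16:V, 18:T, 19:T, 20:T, 21:V, 22:V, 23:V, 24:T, 25:T, 26:T, 27:T
edges: (12,1,cv); (12,2,cv); (12,7,cv); (12,9,cvk); (13,1,cv); (13,2,cv); (13,8,cv); (13,9,cvk); (18,8,cv); (18,14,cv); (18,15,cv); (19,9,cv); (19,15,cv); (19,16,cv); (20,14,cv); (20,15,cv); (20,16,cv); (24,1,cv); (24,21,cv); (24,23,cv); (25,14,cv); (25,21,cv); (25,22,cv); (26,16,cv); (26,22,cv); (26,23,cv); (27,21,cv); (27,22,cv); (27,23,cv)


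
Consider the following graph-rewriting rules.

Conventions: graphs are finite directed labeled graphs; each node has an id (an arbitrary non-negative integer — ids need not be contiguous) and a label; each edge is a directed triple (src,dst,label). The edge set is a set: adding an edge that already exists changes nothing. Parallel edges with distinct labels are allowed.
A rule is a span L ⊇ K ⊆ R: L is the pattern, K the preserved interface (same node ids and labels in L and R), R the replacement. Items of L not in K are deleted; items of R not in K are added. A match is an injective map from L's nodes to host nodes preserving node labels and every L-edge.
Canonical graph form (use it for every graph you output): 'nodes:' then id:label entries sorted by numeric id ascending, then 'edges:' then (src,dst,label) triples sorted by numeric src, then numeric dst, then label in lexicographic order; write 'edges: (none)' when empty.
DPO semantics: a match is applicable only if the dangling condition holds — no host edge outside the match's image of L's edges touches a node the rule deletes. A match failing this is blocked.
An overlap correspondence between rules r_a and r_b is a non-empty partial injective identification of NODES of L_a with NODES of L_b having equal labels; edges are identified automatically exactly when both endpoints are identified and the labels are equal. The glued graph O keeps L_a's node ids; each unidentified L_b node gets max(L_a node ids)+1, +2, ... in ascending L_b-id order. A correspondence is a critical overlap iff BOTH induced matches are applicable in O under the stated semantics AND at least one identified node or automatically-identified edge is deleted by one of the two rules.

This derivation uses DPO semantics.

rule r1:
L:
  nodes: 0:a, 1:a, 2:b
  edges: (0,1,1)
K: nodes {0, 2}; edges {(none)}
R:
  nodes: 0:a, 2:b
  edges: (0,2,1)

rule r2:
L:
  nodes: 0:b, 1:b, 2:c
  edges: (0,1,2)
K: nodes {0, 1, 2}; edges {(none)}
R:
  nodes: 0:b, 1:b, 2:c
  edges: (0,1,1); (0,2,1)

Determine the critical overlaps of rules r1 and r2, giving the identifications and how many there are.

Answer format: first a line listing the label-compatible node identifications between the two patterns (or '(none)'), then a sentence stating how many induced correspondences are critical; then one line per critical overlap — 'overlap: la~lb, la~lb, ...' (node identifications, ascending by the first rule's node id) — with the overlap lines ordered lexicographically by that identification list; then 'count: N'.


label-compatible node identifications between L(r1) and L(r2): 2~0, 2~1
0 of the induced correspondences are critical overlaps of r1 and r2.
count: 0


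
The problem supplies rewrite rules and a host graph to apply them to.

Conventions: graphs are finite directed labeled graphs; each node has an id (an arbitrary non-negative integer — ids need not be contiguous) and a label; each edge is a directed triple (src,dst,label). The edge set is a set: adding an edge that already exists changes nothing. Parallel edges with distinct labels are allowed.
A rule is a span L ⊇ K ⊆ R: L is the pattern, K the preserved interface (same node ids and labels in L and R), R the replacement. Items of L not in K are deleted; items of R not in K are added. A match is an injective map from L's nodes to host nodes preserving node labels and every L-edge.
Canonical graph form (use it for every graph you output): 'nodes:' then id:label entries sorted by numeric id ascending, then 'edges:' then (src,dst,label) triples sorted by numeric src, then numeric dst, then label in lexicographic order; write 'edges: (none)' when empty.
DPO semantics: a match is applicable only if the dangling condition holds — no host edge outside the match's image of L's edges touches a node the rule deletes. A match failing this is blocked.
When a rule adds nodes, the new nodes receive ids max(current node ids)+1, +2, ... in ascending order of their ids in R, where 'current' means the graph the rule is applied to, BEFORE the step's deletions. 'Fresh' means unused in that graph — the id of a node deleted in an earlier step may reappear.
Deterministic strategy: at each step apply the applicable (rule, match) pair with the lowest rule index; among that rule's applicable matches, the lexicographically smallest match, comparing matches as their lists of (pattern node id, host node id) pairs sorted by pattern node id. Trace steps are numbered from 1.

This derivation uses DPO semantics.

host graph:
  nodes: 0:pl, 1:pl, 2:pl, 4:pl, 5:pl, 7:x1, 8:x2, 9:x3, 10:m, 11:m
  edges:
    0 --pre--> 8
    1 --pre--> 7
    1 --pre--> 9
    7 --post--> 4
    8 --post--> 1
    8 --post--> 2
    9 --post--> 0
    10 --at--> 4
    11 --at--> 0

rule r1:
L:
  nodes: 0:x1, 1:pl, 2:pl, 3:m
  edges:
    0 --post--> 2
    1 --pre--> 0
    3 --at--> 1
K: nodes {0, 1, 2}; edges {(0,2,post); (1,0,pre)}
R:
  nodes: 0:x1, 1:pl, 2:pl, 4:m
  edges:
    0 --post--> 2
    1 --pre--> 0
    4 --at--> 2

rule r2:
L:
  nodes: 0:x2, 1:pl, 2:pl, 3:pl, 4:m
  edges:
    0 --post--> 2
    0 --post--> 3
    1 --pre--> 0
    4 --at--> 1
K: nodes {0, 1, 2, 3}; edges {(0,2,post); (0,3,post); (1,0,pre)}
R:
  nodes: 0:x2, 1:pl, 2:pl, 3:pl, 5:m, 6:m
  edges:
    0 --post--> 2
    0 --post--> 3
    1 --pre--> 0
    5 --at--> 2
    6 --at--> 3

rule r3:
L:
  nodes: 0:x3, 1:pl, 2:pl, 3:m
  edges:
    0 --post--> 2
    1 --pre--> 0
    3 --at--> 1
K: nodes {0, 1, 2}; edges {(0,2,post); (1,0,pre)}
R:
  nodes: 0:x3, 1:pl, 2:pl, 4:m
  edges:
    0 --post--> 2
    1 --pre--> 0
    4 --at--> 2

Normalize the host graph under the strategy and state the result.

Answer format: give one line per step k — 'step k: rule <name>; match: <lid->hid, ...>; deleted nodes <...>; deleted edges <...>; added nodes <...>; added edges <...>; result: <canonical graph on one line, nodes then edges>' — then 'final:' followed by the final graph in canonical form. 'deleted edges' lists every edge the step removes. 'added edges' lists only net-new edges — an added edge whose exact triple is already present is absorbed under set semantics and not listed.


step 1: rule r2; match: 0->8, 1->0, 2->1, 3->2, 4->11; deleted nodes 11; deleted edges (11,0,at); added nodes 12, 13; added edges (12,1,at); (13,2,at); result: nodes: 0:pl, 1:pl, 2:pl, 4:pl, 5:pl, 7:x1, 8:x2, 9:x3, 10:m, 12:m, 13:m edges: (0,8,pre); (1,7,pre); (1,9,pre); (7,4,post); (8,1,post); (8,2,post); (9,0,post); (10,4,at); (12,1,at); (13,2,at)
step 2: rule r1; match: 0->7, 1->1, 2->4, 3->12; deleted nodes 12; deleted edges (12,1,at); added nodes 14; added edges (14,4,at); result: nodes: 0:pl, 1:pl, 2:pl, 4:pl, 5:pl, 7:x1, 8:x2, 9:x3, 10:m, 13:m, 14:m edges: (0,8,pre); (1,7,pre); (1,9,pre); (7,4,post); (8,1,post); (8,2,post); (9,0,post); (10,4,at); (13,2,at); (14,4,at)
final:
nodes: 0:pl, 1:pl, 2:pl, 4:pl, 5:pl, 7:x1, 8:x2, 9:x3, 10:m, 13:m, 14:m
edges: (0,8,pre); (1,7,pre); (1,9,pre); (7,4,post); (8,1,post); (8,2,post); (9,0,post); (10,4,at); (13,2,at); (14,4,at)


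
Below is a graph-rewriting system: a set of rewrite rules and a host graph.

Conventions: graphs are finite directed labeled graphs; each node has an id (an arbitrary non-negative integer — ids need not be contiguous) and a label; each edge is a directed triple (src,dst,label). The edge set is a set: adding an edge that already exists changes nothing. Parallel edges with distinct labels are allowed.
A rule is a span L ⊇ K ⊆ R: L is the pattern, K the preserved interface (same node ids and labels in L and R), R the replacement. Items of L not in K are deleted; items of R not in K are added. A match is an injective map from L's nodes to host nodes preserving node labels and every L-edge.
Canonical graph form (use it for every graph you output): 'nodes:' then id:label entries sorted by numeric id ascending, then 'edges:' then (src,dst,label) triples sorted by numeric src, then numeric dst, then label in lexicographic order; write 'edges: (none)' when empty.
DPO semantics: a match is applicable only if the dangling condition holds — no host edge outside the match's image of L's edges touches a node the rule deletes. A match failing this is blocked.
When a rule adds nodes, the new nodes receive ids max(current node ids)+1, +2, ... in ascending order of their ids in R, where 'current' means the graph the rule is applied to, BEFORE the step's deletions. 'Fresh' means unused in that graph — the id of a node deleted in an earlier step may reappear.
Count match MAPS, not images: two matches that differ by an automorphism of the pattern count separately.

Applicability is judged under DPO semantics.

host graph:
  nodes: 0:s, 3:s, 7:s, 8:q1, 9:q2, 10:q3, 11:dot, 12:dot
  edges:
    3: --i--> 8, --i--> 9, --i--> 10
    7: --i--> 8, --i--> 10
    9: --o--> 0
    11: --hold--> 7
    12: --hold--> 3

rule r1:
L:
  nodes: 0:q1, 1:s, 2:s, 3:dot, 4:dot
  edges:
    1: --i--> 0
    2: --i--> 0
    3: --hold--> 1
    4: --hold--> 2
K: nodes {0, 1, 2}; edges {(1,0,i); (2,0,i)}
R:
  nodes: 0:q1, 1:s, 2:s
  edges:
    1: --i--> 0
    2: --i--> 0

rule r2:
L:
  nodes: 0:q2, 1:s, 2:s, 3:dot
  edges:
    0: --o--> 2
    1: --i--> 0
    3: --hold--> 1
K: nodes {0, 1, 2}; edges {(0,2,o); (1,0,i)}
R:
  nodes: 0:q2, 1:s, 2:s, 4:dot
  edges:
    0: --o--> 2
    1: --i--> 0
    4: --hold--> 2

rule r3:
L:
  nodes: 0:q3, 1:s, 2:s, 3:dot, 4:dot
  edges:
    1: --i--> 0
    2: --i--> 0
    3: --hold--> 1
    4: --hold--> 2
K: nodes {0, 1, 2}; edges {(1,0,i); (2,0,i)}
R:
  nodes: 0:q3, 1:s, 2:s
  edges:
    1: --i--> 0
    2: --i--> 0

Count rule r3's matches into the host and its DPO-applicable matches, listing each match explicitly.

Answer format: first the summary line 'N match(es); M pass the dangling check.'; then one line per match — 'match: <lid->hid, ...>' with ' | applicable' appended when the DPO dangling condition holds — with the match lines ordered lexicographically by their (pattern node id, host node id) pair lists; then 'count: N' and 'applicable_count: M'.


2 match(es); 2 pass the dangling check.
match: 0->10, 1->3, 2->7, 3->12, 4->11 | applicable
match: 0->10, 1->7, 2->3, 3->11, 4->12 | applicable
count: 2
applicable_count: 2


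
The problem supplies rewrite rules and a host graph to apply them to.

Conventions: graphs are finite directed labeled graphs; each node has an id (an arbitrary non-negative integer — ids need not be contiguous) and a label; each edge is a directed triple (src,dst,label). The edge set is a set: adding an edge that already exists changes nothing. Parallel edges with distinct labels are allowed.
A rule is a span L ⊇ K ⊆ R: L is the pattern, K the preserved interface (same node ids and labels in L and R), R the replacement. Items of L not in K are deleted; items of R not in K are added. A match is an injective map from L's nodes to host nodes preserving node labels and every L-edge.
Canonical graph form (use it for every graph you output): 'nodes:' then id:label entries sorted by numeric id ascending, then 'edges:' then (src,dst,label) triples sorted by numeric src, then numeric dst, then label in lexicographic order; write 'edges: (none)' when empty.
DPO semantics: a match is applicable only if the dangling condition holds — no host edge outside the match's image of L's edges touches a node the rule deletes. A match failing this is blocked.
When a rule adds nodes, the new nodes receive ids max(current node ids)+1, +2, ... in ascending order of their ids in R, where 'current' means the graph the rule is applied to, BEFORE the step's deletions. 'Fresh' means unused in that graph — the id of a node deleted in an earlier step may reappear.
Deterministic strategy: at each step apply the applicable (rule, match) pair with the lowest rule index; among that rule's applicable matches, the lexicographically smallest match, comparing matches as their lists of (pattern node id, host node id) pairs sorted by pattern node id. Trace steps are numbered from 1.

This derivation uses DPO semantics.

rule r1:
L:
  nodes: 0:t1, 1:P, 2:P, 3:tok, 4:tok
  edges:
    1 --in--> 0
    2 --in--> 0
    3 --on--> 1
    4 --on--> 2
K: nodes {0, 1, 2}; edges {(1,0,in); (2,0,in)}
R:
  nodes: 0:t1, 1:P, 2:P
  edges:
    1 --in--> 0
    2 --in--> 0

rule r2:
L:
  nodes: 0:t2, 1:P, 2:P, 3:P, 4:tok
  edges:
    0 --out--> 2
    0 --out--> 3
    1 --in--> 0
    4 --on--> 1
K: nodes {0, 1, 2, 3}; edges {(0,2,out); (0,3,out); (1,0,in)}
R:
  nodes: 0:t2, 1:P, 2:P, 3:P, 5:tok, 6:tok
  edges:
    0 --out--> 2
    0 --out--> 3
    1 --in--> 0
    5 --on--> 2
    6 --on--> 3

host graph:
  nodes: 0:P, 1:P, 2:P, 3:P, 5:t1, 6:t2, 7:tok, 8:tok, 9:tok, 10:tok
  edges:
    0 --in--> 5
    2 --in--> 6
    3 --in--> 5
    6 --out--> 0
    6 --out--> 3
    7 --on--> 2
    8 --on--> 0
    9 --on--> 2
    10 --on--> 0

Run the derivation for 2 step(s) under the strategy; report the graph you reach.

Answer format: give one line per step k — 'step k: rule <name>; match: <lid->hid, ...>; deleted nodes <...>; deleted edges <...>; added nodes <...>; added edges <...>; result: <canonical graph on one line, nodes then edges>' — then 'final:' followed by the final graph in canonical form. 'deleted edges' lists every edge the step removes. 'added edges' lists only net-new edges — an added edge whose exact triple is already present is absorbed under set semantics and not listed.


step 1: rule r2; match: 0->6, 1->2, 2->0, 3->3, 4->7; deleted nodes 7; deleted edges (7,2,on); added nodes 11, 12; added edges (11,0,on); (12,3,on); result: nodes: 0:P, 1:P, 2:P, 3:P, 5:t1, 6:t2, 8:tok, 9:tok, 10:tok, 11:tok, 12:tok edges: (0,5,in); (2,6,in); (3,5,in); (6,0,out); (6,3,out); (8,0,on); (9,2,on); (10,0,on); (11,0,on); (12,3,on)
step 2: rule r1; match: 0->5, 1->0, 2->3, 3->8, 4->12; deleted nodes 8, 12; deleted edges (8,0,on); (12,3,on); added nodes (none); added edges (none); result: nodes: 0:P, 1:P, 2:P, 3:P, 5:t1, 6:t2, 9:tok, 10:tok, 11:tok edges: (0,5,in); (2,6,in); (3,5,in); (6,0,out); (6,3,out); (9,2,on); (10,0,on); (11,0,on)
final:
nodes: 0:P, 1:P, 2:P, 3:P, 5:t1, 6:t2, 9:tok, 10:tok, 11:tok
edges: (0,5,in); (2,6,in); (3,5,in); (6,0,out); (6,3,out); (9,2,on); (10,0,on); (11,0,on)


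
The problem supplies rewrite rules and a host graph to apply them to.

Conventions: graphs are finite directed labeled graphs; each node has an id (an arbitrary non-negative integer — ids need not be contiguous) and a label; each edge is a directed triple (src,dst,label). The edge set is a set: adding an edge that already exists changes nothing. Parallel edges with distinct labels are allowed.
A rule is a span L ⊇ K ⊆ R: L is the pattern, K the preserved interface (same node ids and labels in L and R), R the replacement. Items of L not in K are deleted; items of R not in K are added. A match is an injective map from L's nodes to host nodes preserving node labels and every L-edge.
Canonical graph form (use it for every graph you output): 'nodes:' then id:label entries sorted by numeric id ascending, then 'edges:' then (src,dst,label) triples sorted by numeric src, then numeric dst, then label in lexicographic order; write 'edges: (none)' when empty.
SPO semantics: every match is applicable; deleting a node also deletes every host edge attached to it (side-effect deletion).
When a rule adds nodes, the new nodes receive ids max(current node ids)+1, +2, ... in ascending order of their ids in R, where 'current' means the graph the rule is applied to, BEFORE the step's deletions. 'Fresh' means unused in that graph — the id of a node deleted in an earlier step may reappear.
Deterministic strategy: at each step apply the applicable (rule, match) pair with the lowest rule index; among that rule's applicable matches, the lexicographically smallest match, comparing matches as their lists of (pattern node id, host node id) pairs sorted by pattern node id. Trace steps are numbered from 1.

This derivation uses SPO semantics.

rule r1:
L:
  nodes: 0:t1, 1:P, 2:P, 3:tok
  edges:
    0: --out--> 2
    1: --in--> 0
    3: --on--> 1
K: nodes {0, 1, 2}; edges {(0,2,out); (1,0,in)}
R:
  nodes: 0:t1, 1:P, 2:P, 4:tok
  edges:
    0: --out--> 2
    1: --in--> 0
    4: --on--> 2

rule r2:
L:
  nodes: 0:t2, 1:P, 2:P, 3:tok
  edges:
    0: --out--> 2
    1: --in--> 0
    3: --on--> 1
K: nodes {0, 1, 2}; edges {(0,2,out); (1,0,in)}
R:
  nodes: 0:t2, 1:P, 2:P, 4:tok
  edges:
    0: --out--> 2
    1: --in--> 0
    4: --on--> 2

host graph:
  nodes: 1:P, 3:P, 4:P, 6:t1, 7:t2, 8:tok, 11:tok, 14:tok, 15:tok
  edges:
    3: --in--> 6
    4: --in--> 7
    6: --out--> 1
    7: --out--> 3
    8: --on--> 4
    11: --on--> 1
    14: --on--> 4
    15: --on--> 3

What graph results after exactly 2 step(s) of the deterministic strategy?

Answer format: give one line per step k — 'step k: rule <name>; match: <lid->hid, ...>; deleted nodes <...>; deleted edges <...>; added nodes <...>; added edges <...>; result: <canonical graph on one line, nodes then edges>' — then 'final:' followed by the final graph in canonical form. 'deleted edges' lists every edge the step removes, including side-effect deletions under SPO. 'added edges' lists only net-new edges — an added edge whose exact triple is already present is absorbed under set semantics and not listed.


step 1: rule r1; match: 0->6, 1->3, 2->1, 3->15; deleted nodes 15; deleted edges (15,3,on); added nodes 16; added edges (16,1,on); result: nodes: 1:P, 3:P, 4:P, 6:t1, 7:t2, 8:tok, 11:tok, 14:tok, 16:tok edges: (3,6,in); (4,7,in); (6,1,out); (7,3,out); (8,4,on); (11,1,on); (14,4,on); (16,1,on)
step 2: rule r2; match: 0->7, 1->4, 2->3, 3->8; deleted nodes 8; deleted edges (8,4,on); added nodes 17; added edges (17,3,on); result: nodes: 1:P, 3:P, 4:P, 6:t1, 7:t2, 11:tok, 14:tok, 16:tok, 17:tok edges: (3,6,in); (4,7,in); (6,1,out); (7,3,out); (11,1,on); (14,4,on); (16,1,on); (17,3,on)
final:
nodes: 1:P, 3:P, 4:P, 6:t1, 7:t2, 11:tok, 14:tok, 16:tok, 17:tok
edges: (3,6,in); (4,7,in); (6,1,out); (7,3,out); (11,1,on); (14,4,on); (16,1,on); (17,3,on)


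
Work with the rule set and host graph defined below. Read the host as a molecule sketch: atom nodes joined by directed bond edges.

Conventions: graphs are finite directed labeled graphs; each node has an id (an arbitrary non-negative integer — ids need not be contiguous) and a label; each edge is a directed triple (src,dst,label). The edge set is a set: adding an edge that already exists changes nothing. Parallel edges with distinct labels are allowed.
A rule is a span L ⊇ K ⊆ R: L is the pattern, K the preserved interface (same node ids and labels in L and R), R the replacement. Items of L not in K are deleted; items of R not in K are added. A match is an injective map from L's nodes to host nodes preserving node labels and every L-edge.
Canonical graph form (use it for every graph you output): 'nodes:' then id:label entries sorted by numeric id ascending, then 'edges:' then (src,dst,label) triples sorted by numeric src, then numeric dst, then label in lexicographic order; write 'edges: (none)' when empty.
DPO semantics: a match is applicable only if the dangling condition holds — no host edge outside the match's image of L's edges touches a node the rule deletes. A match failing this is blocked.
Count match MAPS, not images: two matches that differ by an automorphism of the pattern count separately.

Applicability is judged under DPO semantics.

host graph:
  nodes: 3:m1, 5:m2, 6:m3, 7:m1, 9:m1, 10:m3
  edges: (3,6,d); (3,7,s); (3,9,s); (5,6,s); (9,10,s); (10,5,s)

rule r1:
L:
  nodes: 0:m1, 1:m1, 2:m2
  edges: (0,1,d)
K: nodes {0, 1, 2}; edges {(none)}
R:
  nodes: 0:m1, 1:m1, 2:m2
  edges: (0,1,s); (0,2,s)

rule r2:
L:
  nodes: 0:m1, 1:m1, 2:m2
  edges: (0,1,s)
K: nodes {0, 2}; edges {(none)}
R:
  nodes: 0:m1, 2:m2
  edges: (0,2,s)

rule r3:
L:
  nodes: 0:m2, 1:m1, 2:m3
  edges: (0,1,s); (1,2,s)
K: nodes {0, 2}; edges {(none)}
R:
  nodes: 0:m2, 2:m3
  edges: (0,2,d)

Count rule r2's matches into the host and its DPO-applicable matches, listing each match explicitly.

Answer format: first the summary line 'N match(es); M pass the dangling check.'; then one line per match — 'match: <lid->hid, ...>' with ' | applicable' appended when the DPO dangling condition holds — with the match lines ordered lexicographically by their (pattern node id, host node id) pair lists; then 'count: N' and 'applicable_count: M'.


2 match(es); 1 pass the dangling check.
match: 0->3, 1->7, 2->5 | applicable
match: 0->3, 1->9, 2->5
count: 2
applicable_count: 1


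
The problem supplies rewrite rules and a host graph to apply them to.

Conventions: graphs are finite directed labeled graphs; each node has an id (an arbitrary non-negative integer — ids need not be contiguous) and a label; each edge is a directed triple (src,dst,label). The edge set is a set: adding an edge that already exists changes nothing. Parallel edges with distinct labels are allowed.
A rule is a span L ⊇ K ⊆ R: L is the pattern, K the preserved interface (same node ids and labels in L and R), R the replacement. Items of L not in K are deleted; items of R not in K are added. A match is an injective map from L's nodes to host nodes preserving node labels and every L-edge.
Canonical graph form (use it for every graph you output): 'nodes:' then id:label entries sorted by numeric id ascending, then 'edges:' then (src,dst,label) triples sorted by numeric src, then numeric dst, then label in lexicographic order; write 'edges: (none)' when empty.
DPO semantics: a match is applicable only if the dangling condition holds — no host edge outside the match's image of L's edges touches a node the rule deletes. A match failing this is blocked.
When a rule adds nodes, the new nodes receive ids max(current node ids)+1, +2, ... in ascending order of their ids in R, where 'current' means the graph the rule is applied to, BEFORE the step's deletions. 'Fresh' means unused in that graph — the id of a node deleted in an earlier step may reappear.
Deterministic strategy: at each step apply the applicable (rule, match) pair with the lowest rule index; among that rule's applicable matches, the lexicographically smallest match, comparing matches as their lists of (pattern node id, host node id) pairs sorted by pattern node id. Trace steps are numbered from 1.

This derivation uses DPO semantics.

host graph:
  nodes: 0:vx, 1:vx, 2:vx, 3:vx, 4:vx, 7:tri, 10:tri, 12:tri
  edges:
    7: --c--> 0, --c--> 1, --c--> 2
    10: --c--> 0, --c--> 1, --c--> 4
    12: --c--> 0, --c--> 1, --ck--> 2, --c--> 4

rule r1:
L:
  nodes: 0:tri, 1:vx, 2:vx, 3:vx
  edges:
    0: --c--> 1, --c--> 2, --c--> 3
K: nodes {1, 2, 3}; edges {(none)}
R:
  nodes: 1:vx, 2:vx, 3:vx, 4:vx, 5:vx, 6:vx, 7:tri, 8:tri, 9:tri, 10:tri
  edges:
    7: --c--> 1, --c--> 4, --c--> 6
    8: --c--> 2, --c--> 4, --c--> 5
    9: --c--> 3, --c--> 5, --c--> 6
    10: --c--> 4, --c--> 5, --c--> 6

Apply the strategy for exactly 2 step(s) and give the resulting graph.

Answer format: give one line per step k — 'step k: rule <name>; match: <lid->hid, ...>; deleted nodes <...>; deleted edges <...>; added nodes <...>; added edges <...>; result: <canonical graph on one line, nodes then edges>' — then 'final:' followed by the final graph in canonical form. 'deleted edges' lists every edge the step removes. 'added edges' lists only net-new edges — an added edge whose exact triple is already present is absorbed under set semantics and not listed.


step 1: rule r1; match: 0->7, 1->0, 2->1, 3->2; deleted nodes 7; deleted edges (7,0,c); (7,1,c); (7,2,c); added nodes 13, 14, 15, 16, 17, 18, 19; added edges (16,0,c); (16,13,c); (16,15,c); (17,1,c); (17,13,c); (17,14,c); (18,2,c); (18,14,c); (18,15,c); (19,13,c); (19,14,c); (19,15,c); result: nodes: 0:vx, 1:vx, 2:vx, 3:vx, 4:vx, 10:tri, 12:tri, 13:vx, 14:vx, 15:vx, 16:tri, 17:tri, 18:tri, 19:tri edges: (10,0,c); (10,1,c); (10,4,c); (12,0,c); (12,1,c); (12,2,ck); (12,4,c); (16,0,c); (16,13,c); (16,15,c); (17,1,c); (17,13,c); (17,14,c); (18,2,c); (18,14,c); (18,15,c); (19,13,c); (19,14,c); (19,15,c)
step 2: rule r1; match: 0->10, 1->0, 2->1, 3->4; deleted nodes 10; deleted edges (10,0,c); (10,1,c); (10,4,c); added nodes 20, 21, 22, 23, 24, 25, 26; added edges (23,0,c); (23,20,c); (23,22,c); (24,1,c); (24,20,c); (24,21,c); (25,4,c); (25,21,c); (25,22,c); (26,20,c); (26,21,c); (26,22,c); result: nodes: 0:vx, 1:vx, 2:vx, 3:vx, 4:vx, 12:tri, 13:vx, 14:vx, 15:vx, 16:tri, 17:tri, 18:tri, 19:tri, 20:vx, 21:vx, 22:vx, 23:tri, 24:tri, 25:tri, 26:tri edges: (12,0,c); (12,1,c); (12,2,ck); (12,4,c); (16,0,c); (16,13,c); (16,15,c); (17,1,c); (17,13,c); (17,14,c); (18,2,c); (18,14,c); (18,15,c); (19,13,c); (19,14,c); (19,15,c); (23,0,c); (23,20,c); (23,22,c); (24,1,c); (24,20,c); (24,21,c); (25,4,c); (25,21,c); (25,22,c); (26,20,c); (26,21,c); (26,22,c)
final:
nodes: 0:vx, 1:vx, 2:vx, 3:vx, 4:vx, 12:tri, 13:vx, 14:vx, 15:vx, 16:tri, 17:tri, 18:tri, 19:tri, 20:vx, 21:vx, 22:vx, 23:tri, 24:tri, 25:tri, 26:tri
edges: (12,0,c); (12,1,c); (12,2,ck); (12,4,c); (16,0,c); (16,13,c); (16,15,c); (17,1,c); (17,13,c); (17,14,c); (18,2,c); (18,14,c); (18,15,c); (19,13,c); (19,14,c); (19,15,c); (23,0,c); (23,20,c); (23,22,c); (24,1,c); (24,20,c); (24,21,c); (25,4,c); (25,21,c); (25,22,c); (26,20,c); (26,21,c); (26,22,c)


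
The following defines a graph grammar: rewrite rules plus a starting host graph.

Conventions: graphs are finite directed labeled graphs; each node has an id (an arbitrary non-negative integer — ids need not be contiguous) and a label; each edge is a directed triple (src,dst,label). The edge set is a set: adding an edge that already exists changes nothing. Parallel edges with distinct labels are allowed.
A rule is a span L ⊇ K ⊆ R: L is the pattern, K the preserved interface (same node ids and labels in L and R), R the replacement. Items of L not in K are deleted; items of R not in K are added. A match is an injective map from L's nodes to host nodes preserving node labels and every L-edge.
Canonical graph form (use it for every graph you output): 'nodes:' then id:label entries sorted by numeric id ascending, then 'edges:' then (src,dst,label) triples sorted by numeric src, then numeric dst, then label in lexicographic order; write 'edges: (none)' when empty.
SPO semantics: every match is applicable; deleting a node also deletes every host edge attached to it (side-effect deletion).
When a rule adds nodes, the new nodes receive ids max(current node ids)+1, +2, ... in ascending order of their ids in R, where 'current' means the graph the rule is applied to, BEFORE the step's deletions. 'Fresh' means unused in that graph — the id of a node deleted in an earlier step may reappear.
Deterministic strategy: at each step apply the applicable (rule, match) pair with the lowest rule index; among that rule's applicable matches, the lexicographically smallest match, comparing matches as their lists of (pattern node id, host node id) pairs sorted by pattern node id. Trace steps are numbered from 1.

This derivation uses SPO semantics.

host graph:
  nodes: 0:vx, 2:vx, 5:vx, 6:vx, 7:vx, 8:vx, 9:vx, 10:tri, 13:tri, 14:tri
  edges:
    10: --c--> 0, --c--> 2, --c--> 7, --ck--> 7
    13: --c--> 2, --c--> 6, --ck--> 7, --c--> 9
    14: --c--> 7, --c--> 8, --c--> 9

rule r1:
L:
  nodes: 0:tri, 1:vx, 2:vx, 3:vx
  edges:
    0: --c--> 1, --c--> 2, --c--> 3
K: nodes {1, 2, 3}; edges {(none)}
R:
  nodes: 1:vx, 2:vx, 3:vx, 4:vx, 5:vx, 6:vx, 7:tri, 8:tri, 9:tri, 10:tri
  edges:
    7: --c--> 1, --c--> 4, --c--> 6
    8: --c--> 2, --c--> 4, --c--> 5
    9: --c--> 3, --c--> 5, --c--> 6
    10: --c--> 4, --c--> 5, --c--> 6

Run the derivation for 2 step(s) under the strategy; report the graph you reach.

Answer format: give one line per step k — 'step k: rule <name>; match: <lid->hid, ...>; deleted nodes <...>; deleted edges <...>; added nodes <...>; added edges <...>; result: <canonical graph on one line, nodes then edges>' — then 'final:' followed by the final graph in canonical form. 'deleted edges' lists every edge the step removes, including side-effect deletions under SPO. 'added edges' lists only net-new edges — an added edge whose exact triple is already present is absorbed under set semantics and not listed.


step 1: rule r1; match: 0->10, 1->0, 2->2, 3->7; deleted nodes 10; deleted edges (10,0,c); (10,2,c); (10,7,c); (10,7,ck); added nodes 15, 16, 17, 18, 19, 20, 21; added edges (18,0,c); (18,15,c); (18,17,c); (19,2,c); (19,15,c); (19,16,c); (20,7,c); (20,16,c); (20,17,c); (21,15,c); (21,16,c); (21,17,c); result: nodes: 0:vx, 2:vx, 5:vx, 6:vx, 7:vx, 8:vx, 9:vx, 13:tri, 14:tri, 15:vx, 16:vx, 17:vx, 18:tri, 19:tri, 20:tri, 21:tri edges: (13,2,c); (13,6,c); (13,7,ck); (13,9,c); (14,7,c); (14,8,c); (14,9,c); (18,0,c); (18,15,c); (18,17,c); (19,2,c); (19,15,c); (19,16,c); (20,7,c); (20,16,c); (20,17,c); (21,15,c); (21,16,c); (21,17,c)
step 2: rule r1; match: 0->13, 1->2, 2->6, 3->9; deleted nodes 13; deleted edges (13,2,c); (13,6,c); (13,7,ck); (13,9,c); added nodes 22, 23, 24, 25, 26, 27, 28; added edges (25,2,c); (25,22,c); (25,24,c); (26,6,c); (26,22,c); (26,23,c); (27,9,c); (27,23,c); (27,24,c); (28,22,c); (28,23,c); (28,24,c); result: nodes: 0:vx, 2:vx, 5:vx, 6:vx, 7:vx, 8:vx, 9:vx, 14:tri, 15:vx, 16:vx, 17:vx, 18:tri, 19:tri, 20:tri, 21:tri, 22:vx, 23:vx, 24:vx, 25:tri, 26:tri, 27:tri, 28:tri edges: (14,7,c); (14,8,c); (14,9,c); (18,0,c); (18,15,c); (18,17,c); (19,2,c); (19,15,c); (19,16,c); (20,7,c); (20,16,c); (20,17,c); (21,15,c); (21,16,c); (21,17,c); (25,2,c); (25,22,c); (25,24,c); (26,6,c); (26,22,c); (26,23,c); (27,9,c); (27,23,c); (27,24,c); (28,22,c); (28,23,c); (28,24,c)
final:
nodes: 0:vx, 2:vx, 5:vx, 6:vx, 7:vx, 8:vx, 9:vx, 14:tri, 15:vx, 16:vx, 17:vx, 18:tri, 19:tri, 20:tri, 21:tri, 22:vx, 23:vx, 24:vx, 25:tri, 26:tri, 27:tri, 28:tri
edges: (14,7,c); (14,8,c); (14,9,c); (18,0,c); (18,15,c); (18,17,c); (19,2,c); (19,15,c); (19,16,c); (20,7,c); (20,16,c); (20,17,c); (21,15,c); (21,16,c); (21,17,c); (25,2,c); (25,22,c); (25,24,c); (26,6,c); (26,22,c); (26,23,c); (27,9,c); (27,23,c); (27,24,c); (28,22,c); (28,23,c); (28,24,c)
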